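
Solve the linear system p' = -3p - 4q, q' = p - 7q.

Coefficient matrix A = [[-3, -4], [1, -7]].
Characteristic polynomial det(A - λI) = λ^2 + 10λ + 25 = 0.
Single eigenvalue λ = -5 with algebraic multiplicity 2.
Eigenvector v = (2,1); generalized eigenvector w with (A-λI)w=v is (1,0).
General solution: e^(-5t)[K_1·v + K_2·(t·v + w)].

p(t) = 2K_1e^(-5t) + 2K_2te^(-5t) + K_2e^(-5t), q(t) = K_1e^(-5t) + K_2te^(-5t)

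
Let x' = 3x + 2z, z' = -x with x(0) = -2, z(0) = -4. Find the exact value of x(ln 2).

A = [[3,2],[-1,0]]; eigenvalues λ = 2, 1.
Eigenvectors: (2,-1) for λ=2, (-1,1) for λ=1.
From the initial condition, c_1 = -6, c_2 = -10.
x(ln 2) = (-6)(2^2)(2) + (-10)(2^1)(-1) = -28.

-28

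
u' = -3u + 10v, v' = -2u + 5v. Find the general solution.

Coefficient matrix A = [[-3, 10], [-2, 5]].
Characteristic polynomial det(A - λI) = λ^2 - 2λ + 5 = 0.
Eigenvalues λ = 1 ± 2i (complex conjugate pair).
For λ=1+2i: an eigenvector is (-1,0) - i(2,1) = (-1 - 2i, 0 - i).
A real fundamental pair from Re and Im of e^((1+2i)t)v: X_1 = e^(t)(cos(2t)·(-1,0) + sin(2t)·(2,1)), X_2 = e^(t)(sin(2t)·(-1,0) - cos(2t)·(2,1)).
General solution: c_1X_1 + c_2X_2.

u(t) = 2c_1e^(t)sin(2t) - c_1e^(t)cos(2t) - c_2e^(t)sin(2t) - 2c_2e^(t)cos(2t), v(t) = c_1e^(t)sin(2t) - c_2e^(t)cos(2t)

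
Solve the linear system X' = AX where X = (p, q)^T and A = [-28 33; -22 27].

Coefficient matrix A = [[-28, 33], [-22, 27]].
Characteristic polynomial det(A - λI) = λ^2 + λ - 30 = 0.
Eigenvalues λ = 5, -6.
For λ=5: (A-λI) row 1 is [-33, 33], so an eigenvector is (1, 1).
For λ=-6: (A-λI) row 1 is [-22, 33], so an eigenvector is (-3, -2).
General solution: K_1e^(5t)(1,1) + K_2e^(-6t)(-3,-2).

p(t) = K_1e^(5t) - 3K_2e^(-6t), q(t) = K_1e^(5t) - 2K_2e^(-6t)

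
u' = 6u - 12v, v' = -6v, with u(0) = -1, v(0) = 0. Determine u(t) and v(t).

u(t) = -e^(6t), v(t) = 0

Coefficient matrix A = [[6, -12], [0, -6]].
Characteristic polynomial det(A - λI) = λ^2 - 36 = 0.
Eigenvalues λ = 6, -6.
For λ=6: (A-λI) row 1 is [0, -12], so an eigenvector is (1, 0).
For λ=-6: (A-λI) row 1 is [12, -12], so an eigenvector is (-1, -1).
General solution: K_1e^(6t)(1,0) + K_2e^(-6t)(-1,-1).
Applying u(0)=-1, v(0)=0 gives K_1=-1, K_2=0.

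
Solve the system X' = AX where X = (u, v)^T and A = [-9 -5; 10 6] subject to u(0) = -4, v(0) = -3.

Coefficient matrix A = [[-9, -5], [10, 6]].
Characteristic polynomial det(A - λI) = λ^2 + 3λ - 4 = 0.
Eigenvalues λ = 1, -4.
For λ=1: (A-λI) row 1 is [-10, -5], so an eigenvector is (1, -2).
For λ=-4: (A-λI) row 1 is [-5, -5], so an eigenvector is (1, -1).
General solution: C_1e^(t)(1,-2) + C_2e^(-4t)(1,-1).
Applying u(0)=-4, v(0)=-3 gives C_1=7, C_2=-11.

u(t) = 7e^(t) - 11e^(-4t), v(t) = -14e^(t) + 11e^(-4t)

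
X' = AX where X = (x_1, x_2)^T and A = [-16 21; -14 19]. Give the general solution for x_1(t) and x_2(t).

Coefficient matrix A = [[-16, 21], [-14, 19]].
Characteristic polynomial det(A - λI) = λ^2 - 3λ - 10 = 0.
Eigenvalues λ = 5, -2.
For λ=5: (A-λI) row 1 is [-21, 21], so an eigenvector is (1, 1).
For λ=-2: (A-λI) row 1 is [-14, 21], so an eigenvector is (-3, -2).
General solution: c_1e^(5t)(1,1) + c_2e^(-2t)(-3,-2).

x_1(t) = c_1e^(5t) - 3c_2e^(-2t), x_2(t) = c_1e^(5t) - 2c_2e^(-2t)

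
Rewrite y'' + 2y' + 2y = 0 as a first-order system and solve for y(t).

y(t) = c_1e^(-t)cos(t) + c_2e^(-t)sin(t)

Let x_1 = y, x_2 = y'. Then x_1' = x_2 and x_2' = -2x_1 - 2x_2.
A = [[0,1],[-2,-2]]; det(A-λI) = λ^2 + 2λ + 2.
Eigenvalues λ = -1 ± i.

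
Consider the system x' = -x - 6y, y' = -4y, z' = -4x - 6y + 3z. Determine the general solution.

x(t) = c_2e^(-t) + 2c_3e^(-4t), y(t) = c_3e^(-4t), z(t) = -c_1e^(3t) + c_2e^(-t) + 2c_3e^(-4t)

Coefficient matrix A = [[-1, -6, 0], [0, -4, 0], [-4, -6, 3]].
det(A - λI) = 0 gives eigenvalues λ = 3, -1, -4.
For λ=3: eigenvector (0,0,-1).
For λ=-1: eigenvector (1,0,1).
For λ=-4: eigenvector (2,1,2).
General solution: c_1e^(3t)(0,0,-1) + c_2e^(-t)(1,0,1) + c_3e^(-4t)(2,1,2).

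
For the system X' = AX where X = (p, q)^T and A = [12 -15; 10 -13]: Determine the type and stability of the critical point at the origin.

saddle

A = [[12,-15],[10,-13]]; det(A-λI) = λ^2 + λ - 6.
λ = -3, 2: opposite signs.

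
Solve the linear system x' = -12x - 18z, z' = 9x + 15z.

Coefficient matrix A = [[-12, -18], [9, 15]].
Characteristic polynomial det(A - λI) = λ^2 - 3λ - 18 = 0.
Eigenvalues λ = -3, 6.
For λ=-3: (A-λI) row 1 is [-9, -18], so an eigenvector is (-2, 1).
For λ=6: (A-λI) row 1 is [-18, -18], so an eigenvector is (1, -1).
General solution: c_1e^(-3t)(-2,1) + c_2e^(6t)(1,-1).

x(t) = -2c_1e^(-3t) + c_2e^(6t), z(t) = c_1e^(-3t) - c_2e^(6t)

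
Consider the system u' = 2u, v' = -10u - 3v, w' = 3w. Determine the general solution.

Coefficient matrix A = [[2, 0, 0], [-10, -3, 0], [0, 0, 3]].
det(A - λI) = 0 gives eigenvalues λ = 2, -3, 3.
For λ=2: eigenvector (1,-2,0).
For λ=-3: eigenvector (0,1,0).
For λ=3: eigenvector (0,0,1).
General solution: K_1e^(2t)(1,-2,0) + K_2e^(-3t)(0,1,0) + K_3e^(3t)(0,0,1).

u(t) = K_1e^(2t), v(t) = -2K_1e^(2t) + K_2e^(-3t), w(t) = K_3e^(3t)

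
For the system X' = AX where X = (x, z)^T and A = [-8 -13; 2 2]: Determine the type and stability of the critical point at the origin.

A = [[-8,-13],[2,2]]; det(A-λI) = λ^2 + 6λ + 10.
λ = -3 ± i: negative real part.

stable spiral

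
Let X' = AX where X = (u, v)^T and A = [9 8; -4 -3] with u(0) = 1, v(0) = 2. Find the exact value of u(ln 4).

A = [[9,8],[-4,-3]]; eigenvalues λ = 5, 1.
Eigenvectors: (2,-1) for λ=5, (1,-1) for λ=1.
From the initial condition, c_1 = 3, c_2 = -5.
u(ln 4) = (3)(4^5)(2) + (-5)(4^1)(1) = 6124.

6124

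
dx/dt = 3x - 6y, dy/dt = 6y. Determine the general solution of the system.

x(t) = c_1e^(3t) + 2c_2e^(6t), y(t) = -c_2e^(6t)

Coefficient matrix A = [[3, -6], [0, 6]].
Characteristic polynomial det(A - λI) = λ^2 - 9λ + 18 = 0.
Eigenvalues λ = 3, 6.
For λ=3: (A-λI) row 1 is [0, -6], so an eigenvector is (1, 0).
For λ=6: (A-λI) row 1 is [-3, -6], so an eigenvector is (2, -1).
General solution: c_1e^(3t)(1,0) + c_2e^(6t)(2,-1).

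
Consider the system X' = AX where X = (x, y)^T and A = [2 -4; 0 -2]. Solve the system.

Coefficient matrix A = [[2, -4], [0, -2]].
Characteristic polynomial det(A - λI) = λ^2 - 4 = 0.
Eigenvalues λ = 2, -2.
For λ=2: (A-λI) row 1 is [0, -4], so an eigenvector is (1, 0).
For λ=-2: (A-λI) row 1 is [4, -4], so an eigenvector is (-1, -1).
General solution: K_1e^(2t)(1,0) + K_2e^(-2t)(-1,-1).

x(t) = K_1e^(2t) - K_2e^(-2t), y(t) = -K_2e^(-2t)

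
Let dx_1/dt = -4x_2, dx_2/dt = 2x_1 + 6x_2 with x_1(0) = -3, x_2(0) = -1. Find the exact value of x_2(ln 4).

-1216

A = [[0,-4],[2,6]]; eigenvalues λ = 4, 2.
Eigenvectors: (1,-1) for λ=4, (2,-1) for λ=2.
From the initial condition, c_1 = 5, c_2 = -4.
x_2(ln 4) = (5)(4^4)(-1) + (-4)(4^2)(-1) = -1216.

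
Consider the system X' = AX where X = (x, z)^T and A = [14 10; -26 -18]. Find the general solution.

Coefficient matrix A = [[14, 10], [-26, -18]].
Characteristic polynomial det(A - λI) = λ^2 + 4λ + 8 = 0.
Eigenvalues λ = -2 ± 2i (complex conjugate pair).
For λ=-2+2i: an eigenvector is (1,-2) - i(-2,3) = (1 + 2i, -2 - 3i).
A real fundamental pair from Re and Im of e^((-2+2i)t)v: X_1 = e^(-2t)(cos(2t)·(1,-2) + sin(2t)·(-2,3)), X_2 = e^(-2t)(sin(2t)·(1,-2) - cos(2t)·(-2,3)).
General solution: C_1X_1 + C_2X_2.

x(t) = -2C_1e^(-2t)sin(2t) + C_1e^(-2t)cos(2t) + C_2e^(-2t)sin(2t) + 2C_2e^(-2t)cos(2t), z(t) = 3C_1e^(-2t)sin(2t) - 2C_1e^(-2t)cos(2t) - 2C_2e^(-2t)sin(2t) - 3C_2e^(-2t)cos(2t)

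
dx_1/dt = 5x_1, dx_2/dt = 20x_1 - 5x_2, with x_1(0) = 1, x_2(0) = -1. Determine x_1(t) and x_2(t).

Coefficient matrix A = [[5, 0], [20, -5]].
Characteristic polynomial det(A - λI) = λ^2 - 25 = 0.
Eigenvalues λ = -5, 5.
For λ=-5: (A-λI) row 1 is [10, 0], so an eigenvector is (0, -1).
For λ=5: (A-λI) row 2 is [20, -10], so an eigenvector is (-1, -2).
General solution: K_1e^(-5t)(0,-1) + K_2e^(5t)(-1,-2).
Applying x_1(0)=1, x_2(0)=-1 gives K_1=3, K_2=-1.

x_1(t) = e^(5t), x_2(t) = 2e^(5t) - 3e^(-5t)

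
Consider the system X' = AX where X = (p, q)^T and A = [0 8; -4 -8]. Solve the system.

p(t) = -c_1e^(-4t)sin(4t) + c_1e^(-4t)cos(4t) + c_2e^(-4t)sin(4t) + c_2e^(-4t)cos(4t), q(t) = -c_1e^(-4t)cos(4t) - c_2e^(-4t)sin(4t)

Coefficient matrix A = [[0, 8], [-4, -8]].
Characteristic polynomial det(A - λI) = λ^2 + 8λ + 32 = 0.
Eigenvalues λ = -4 ± 4i (complex conjugate pair).
For λ=-4+4i: an eigenvector is (1,-1) - i(-1,0) = (1 + i, -1).
A real fundamental pair from Re and Im of e^((-4+4i)t)v: X_1 = e^(-4t)(cos(4t)·(1,-1) + sin(4t)·(-1,0)), X_2 = e^(-4t)(sin(4t)·(1,-1) - cos(4t)·(-1,0)).
General solution: c_1X_1 + c_2X_2.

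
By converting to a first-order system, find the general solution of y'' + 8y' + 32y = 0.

Let x_1 = y, x_2 = y'. Then x_1' = x_2 and x_2' = -32x_1 - 8x_2.
A = [[0,1],[-32,-8]]; det(A-λI) = λ^2 + 8λ + 32.
Eigenvalues λ = -4 ± 4i.

y(t) = K_1e^(-4t)cos(4t) + K_2e^(-4t)sin(4t)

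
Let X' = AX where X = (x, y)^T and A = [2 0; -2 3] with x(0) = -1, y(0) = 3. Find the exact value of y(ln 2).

32

A = [[2,0],[-2,3]]; eigenvalues λ = 2, 3.
Eigenvectors: (-1,-2) for λ=2, (0,1) for λ=3.
From the initial condition, c_1 = 1, c_2 = 5.
y(ln 2) = (1)(2^2)(-2) + (5)(2^3)(1) = 32.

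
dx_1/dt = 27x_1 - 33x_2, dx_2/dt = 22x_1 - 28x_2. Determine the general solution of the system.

Coefficient matrix A = [[27, -33], [22, -28]].
Characteristic polynomial det(A - λI) = λ^2 + λ - 30 = 0.
Eigenvalues λ = 5, -6.
For λ=5: (A-λI) row 1 is [22, -33], so an eigenvector is (-3, -2).
For λ=-6: (A-λI) row 1 is [33, -33], so an eigenvector is (-1, -1).
General solution: c_1e^(5t)(-3,-2) + c_2e^(-6t)(-1,-1).

x_1(t) = -3c_1e^(5t) - c_2e^(-6t), x_2(t) = -2c_1e^(5t) - c_2e^(-6t)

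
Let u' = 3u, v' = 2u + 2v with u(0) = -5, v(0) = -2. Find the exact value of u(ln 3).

A = [[3,0],[2,2]]; eigenvalues λ = 3, 2.
Eigenvectors: (-1,-2) for λ=3, (0,-1) for λ=2.
From the initial condition, c_1 = 5, c_2 = -8.
u(ln 3) = (5)(3^3)(-1) + (-8)(3^2)(0) = -135.

-135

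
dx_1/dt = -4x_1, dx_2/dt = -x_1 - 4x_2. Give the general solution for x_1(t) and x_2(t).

x_1(t) = K_2e^(-4t), x_2(t) = -K_1e^(-4t) - K_2te^(-4t)

Coefficient matrix A = [[-4, 0], [-1, -4]].
Characteristic polynomial det(A - λI) = λ^2 + 8λ + 16 = 0.
Single eigenvalue λ = -4 with algebraic multiplicity 2.
Eigenvector v = (0,-1); generalized eigenvector w with (A-λI)w=v is (1,0).
General solution: e^(-4t)[K_1·v + K_2·(t·v + w)].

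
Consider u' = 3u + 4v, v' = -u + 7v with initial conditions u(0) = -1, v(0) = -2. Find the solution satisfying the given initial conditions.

u(t) = -6te^(5t) - e^(5t), v(t) = -3te^(5t) - 2e^(5t)

Coefficient matrix A = [[3, 4], [-1, 7]].
Characteristic polynomial det(A - λI) = λ^2 - 10λ + 25 = 0.
Single eigenvalue λ = 5 with algebraic multiplicity 2.
Eigenvector v = (-2,-1); generalized eigenvector w with (A-λI)w=v is (1,0).
General solution: e^(5t)[c_1·v + c_2·(t·v + w)].
Applying u(0)=-1, v(0)=-2 gives c_1=2, c_2=3.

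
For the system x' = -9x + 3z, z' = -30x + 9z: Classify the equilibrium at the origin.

A = [[-9,3],[-30,9]]; det(A-λI) = λ^2 + 9.
λ = 0 ± 3i: zero real part.

center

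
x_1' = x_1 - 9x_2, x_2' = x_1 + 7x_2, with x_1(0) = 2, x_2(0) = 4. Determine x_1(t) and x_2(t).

x_1(t) = -42te^(4t) + 2e^(4t), x_2(t) = 14te^(4t) + 4e^(4t)

Coefficient matrix A = [[1, -9], [1, 7]].
Characteristic polynomial det(A - λI) = λ^2 - 8λ + 16 = 0.
Single eigenvalue λ = 4 with algebraic multiplicity 2.
Eigenvector v = (-3,1); generalized eigenvector w with (A-λI)w=v is (1,0).
General solution: e^(4t)[K_1·v + K_2·(t·v + w)].
Applying x_1(0)=2, x_2(0)=4 gives K_1=4, K_2=14.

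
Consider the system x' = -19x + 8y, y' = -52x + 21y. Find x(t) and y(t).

x(t) = c_1e^(t)sin(4t) - c_1e^(t)cos(4t) - c_2e^(t)sin(4t) - c_2e^(t)cos(4t), y(t) = 3c_1e^(t)sin(4t) - 2c_1e^(t)cos(4t) - 2c_2e^(t)sin(4t) - 3c_2e^(t)cos(4t)

Coefficient matrix A = [[-19, 8], [-52, 21]].
Characteristic polynomial det(A - λI) = λ^2 - 2λ + 17 = 0.
Eigenvalues λ = 1 ± 4i (complex conjugate pair).
For λ=1+4i: an eigenvector is (-1,-2) - i(1,3) = (-1 - i, -2 - 3i).
A real fundamental pair from Re and Im of e^((1+4i)t)v: X_1 = e^(t)(cos(4t)·(-1,-2) + sin(4t)·(1,3)), X_2 = e^(t)(sin(4t)·(-1,-2) - cos(4t)·(1,3)).
General solution: c_1X_1 + c_2X_2.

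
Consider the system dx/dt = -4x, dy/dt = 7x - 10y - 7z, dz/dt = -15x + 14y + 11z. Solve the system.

x(t) = K_1e^(-4t), y(t) = K_2e^(-3t) - K_3e^(4t), z(t) = K_1e^(-4t) - K_2e^(-3t) + 2K_3e^(4t)

Coefficient matrix A = [[-4, 0, 0], [7, -10, -7], [-15, 14, 11]].
det(A - λI) = 0 gives eigenvalues λ = -4, -3, 4.
For λ=-4: eigenvector (1,0,1).
For λ=-3: eigenvector (0,1,-1).
For λ=4: eigenvector (0,-1,2).
General solution: K_1e^(-4t)(1,0,1) + K_2e^(-3t)(0,1,-1) + K_3e^(4t)(0,-1,2).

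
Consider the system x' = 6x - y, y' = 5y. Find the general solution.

x(t) = -C_1e^(5t) + C_2e^(6t), y(t) = -C_1e^(5t)

Coefficient matrix A = [[6, -1], [0, 5]].
Characteristic polynomial det(A - λI) = λ^2 - 11λ + 30 = 0.
Eigenvalues λ = 5, 6.
For λ=5: (A-λI) row 1 is [1, -1], so an eigenvector is (-1, -1).
For λ=6: (A-λI) row 1 is [0, -1], so an eigenvector is (1, 0).
General solution: C_1e^(5t)(-1,-1) + C_2e^(6t)(1,0).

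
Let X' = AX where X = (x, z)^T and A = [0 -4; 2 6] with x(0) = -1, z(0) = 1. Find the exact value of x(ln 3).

-81

A = [[0,-4],[2,6]]; eigenvalues λ = 2, 4.
Eigenvectors: (2,-1) for λ=2, (1,-1) for λ=4.
From the initial condition, c_1 = 0, c_2 = -1.
x(ln 3) = (0)(3^2)(2) + (-1)(3^4)(1) = -81.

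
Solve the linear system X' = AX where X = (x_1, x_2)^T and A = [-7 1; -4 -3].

x_1(t) = -K_1e^(-5t) - K_2te^(-5t) + 2K_2e^(-5t), x_2(t) = -2K_1e^(-5t) - 2K_2te^(-5t) + 3K_2e^(-5t)

Coefficient matrix A = [[-7, 1], [-4, -3]].
Characteristic polynomial det(A - λI) = λ^2 + 10λ + 25 = 0.
Single eigenvalue λ = -5 with algebraic multiplicity 2.
Eigenvector v = (-1,-2); generalized eigenvector w with (A-λI)w=v is (2,3).
General solution: e^(-5t)[K_1·v + K_2·(t·v + w)].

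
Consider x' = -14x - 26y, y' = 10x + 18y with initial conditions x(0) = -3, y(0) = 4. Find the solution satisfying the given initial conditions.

x(t) = -28e^(2t)sin(2t) - 3e^(2t)cos(2t), y(t) = 17e^(2t)sin(2t) + 4e^(2t)cos(2t)

Coefficient matrix A = [[-14, -26], [10, 18]].
Characteristic polynomial det(A - λI) = λ^2 - 4λ + 8 = 0.
Eigenvalues λ = 2 ± 2i (complex conjugate pair).
For λ=2+2i: an eigenvector is (-2,1) - i(3,-2) = (-2 - 3i, 1 + 2i).
A real fundamental pair from Re and Im of e^((2+2i)t)v: X_1 = e^(2t)(cos(2t)·(-2,1) + sin(2t)·(3,-2)), X_2 = e^(2t)(sin(2t)·(-2,1) - cos(2t)·(3,-2)).
General solution: K_1X_1 + K_2X_2.
Applying x(0)=-3, y(0)=4 gives K_1=-6, K_2=5.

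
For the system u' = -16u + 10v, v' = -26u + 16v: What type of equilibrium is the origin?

center

A = [[-16,10],[-26,16]]; det(A-λI) = λ^2 + 4.
λ = 0 ± 2i: zero real part.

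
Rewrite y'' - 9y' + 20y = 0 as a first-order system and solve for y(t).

y(t) = K_1e^(4t) + K_2e^(5t)

Let x_1 = y, x_2 = y'. Then x_1' = x_2 and x_2' = -20x_1 + 9x_2.
A = [[0,1],[-20,9]]; det(A-λI) = λ^2 - 9λ + 20.
Eigenvalues λ = 4, 5 with eigenvectors (1,4), (1,5).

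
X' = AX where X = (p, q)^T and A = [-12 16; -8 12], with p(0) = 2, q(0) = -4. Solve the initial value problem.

p(t) = -10e^(4t) + 12e^(-4t), q(t) = -10e^(4t) + 6e^(-4t)

Coefficient matrix A = [[-12, 16], [-8, 12]].
Characteristic polynomial det(A - λI) = λ^2 - 16 = 0.
Eigenvalues λ = 4, -4.
For λ=4: (A-λI) row 1 is [-16, 16], so an eigenvector is (1, 1).
For λ=-4: (A-λI) row 1 is [-8, 16], so an eigenvector is (2, 1).
General solution: c_1e^(4t)(1,1) + c_2e^(-4t)(2,1).
Applying p(0)=2, q(0)=-4 gives c_1=-10, c_2=6.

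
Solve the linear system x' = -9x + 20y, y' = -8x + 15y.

x(t) = -c_1e^(3t)sin(4t) + 2c_1e^(3t)cos(4t) + 2c_2e^(3t)sin(4t) + c_2e^(3t)cos(4t), y(t) = -c_1e^(3t)sin(4t) + c_1e^(3t)cos(4t) + c_2e^(3t)sin(4t) + c_2e^(3t)cos(4t)

Coefficient matrix A = [[-9, 20], [-8, 15]].
Characteristic polynomial det(A - λI) = λ^2 - 6λ + 25 = 0.
Eigenvalues λ = 3 ± 4i (complex conjugate pair).
For λ=3+4i: an eigenvector is (2,1) - i(-1,-1) = (2 + i, 1 + i).
A real fundamental pair from Re and Im of e^((3+4i)t)v: X_1 = e^(3t)(cos(4t)·(2,1) + sin(4t)·(-1,-1)), X_2 = e^(3t)(sin(4t)·(2,1) - cos(4t)·(-1,-1)).
General solution: c_1X_1 + c_2X_2.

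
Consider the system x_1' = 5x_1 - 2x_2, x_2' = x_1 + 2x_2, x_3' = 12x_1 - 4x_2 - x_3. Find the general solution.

Coefficient matrix A = [[5, -2, 0], [1, 2, 0], [12, -4, -1]].
det(A - λI) = 0 gives eigenvalues λ = 4, 3, -1.
For λ=4: eigenvector (2,1,4).
For λ=3: eigenvector (-1,-1,-2).
For λ=-1: eigenvector (0,0,1).
General solution: c_1e^(4t)(2,1,4) + c_2e^(3t)(-1,-1,-2) + c_3e^(-t)(0,0,1).

x_1(t) = 2c_1e^(4t) - c_2e^(3t), x_2(t) = c_1e^(4t) - c_2e^(3t), x_3(t) = 4c_1e^(4t) - 2c_2e^(3t) + c_3e^(-t)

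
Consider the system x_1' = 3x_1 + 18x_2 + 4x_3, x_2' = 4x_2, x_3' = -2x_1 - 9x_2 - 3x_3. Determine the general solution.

x_1(t) = 2C_1e^(t) - C_2e^(-t) + 6C_3e^(4t), x_2(t) = C_3e^(4t), x_3(t) = -C_1e^(t) + C_2e^(-t) - 3C_3e^(4t)

Coefficient matrix A = [[3, 18, 4], [0, 4, 0], [-2, -9, -3]].
det(A - λI) = 0 gives eigenvalues λ = 1, -1, 4.
For λ=1: eigenvector (2,0,-1).
For λ=-1: eigenvector (-1,0,1).
For λ=4: eigenvector (6,1,-3).
General solution: C_1e^(t)(2,0,-1) + C_2e^(-t)(-1,0,1) + C_3e^(4t)(6,1,-3).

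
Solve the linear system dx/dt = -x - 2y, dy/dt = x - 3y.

Coefficient matrix A = [[-1, -2], [1, -3]].
Characteristic polynomial det(A - λI) = λ^2 + 4λ + 5 = 0.
Eigenvalues λ = -2 ± i (complex conjugate pair).
For λ=-2+i: an eigenvector is (-1,-1) - i(1,0) = (-1 - i, -1).
A real fundamental pair from Re and Im of e^((-2+i)t)v: X_1 = e^(-2t)(cos(t)·(-1,-1) + sin(t)·(1,0)), X_2 = e^(-2t)(sin(t)·(-1,-1) - cos(t)·(1,0)).
General solution: K_1X_1 + K_2X_2.

x(t) = K_1e^(-2t)sin(t) - K_1e^(-2t)cos(t) - K_2e^(-2t)sin(t) - K_2e^(-2t)cos(t), y(t) = -K_1e^(-2t)cos(t) - K_2e^(-2t)sin(t)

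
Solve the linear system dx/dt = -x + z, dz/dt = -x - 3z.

x(t) = C_1e^(-2t) + C_2te^(-2t) - 2C_2e^(-2t), z(t) = -C_1e^(-2t) - C_2te^(-2t) + 3C_2e^(-2t)

Coefficient matrix A = [[-1, 1], [-1, -3]].
Characteristic polynomial det(A - λI) = λ^2 + 4λ + 4 = 0.
Single eigenvalue λ = -2 with algebraic multiplicity 2.
Eigenvector v = (1,-1); generalized eigenvector w with (A-λI)w=v is (-2,3).
General solution: e^(-2t)[C_1·v + C_2·(t·v + w)].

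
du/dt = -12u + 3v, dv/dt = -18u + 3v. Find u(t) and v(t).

Coefficient matrix A = [[-12, 3], [-18, 3]].
Characteristic polynomial det(A - λI) = λ^2 + 9λ + 18 = 0.
Eigenvalues λ = -3, -6.
For λ=-3: (A-λI) row 1 is [-9, 3], so an eigenvector is (-1, -3).
For λ=-6: (A-λI) row 1 is [-6, 3], so an eigenvector is (-1, -2).
General solution: C_1e^(-3t)(-1,-3) + C_2e^(-6t)(-1,-2).

u(t) = -C_1e^(-3t) - C_2e^(-6t), v(t) = -3C_1e^(-3t) - 2C_2e^(-6t)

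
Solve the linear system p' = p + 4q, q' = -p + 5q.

Coefficient matrix A = [[1, 4], [-1, 5]].
Characteristic polynomial det(A - λI) = λ^2 - 6λ + 9 = 0.
Single eigenvalue λ = 3 with algebraic multiplicity 2.
Eigenvector v = (2,1); generalized eigenvector w with (A-λI)w=v is (3,2).
General solution: e^(3t)[C_1·v + C_2·(t·v + w)].

p(t) = 2C_1e^(3t) + 2C_2te^(3t) + 3C_2e^(3t), q(t) = C_1e^(3t) + C_2te^(3t) + 2C_2e^(3t)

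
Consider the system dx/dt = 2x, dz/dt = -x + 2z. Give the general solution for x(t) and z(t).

Coefficient matrix A = [[2, 0], [-1, 2]].
Characteristic polynomial det(A - λI) = λ^2 - 4λ + 4 = 0.
Single eigenvalue λ = 2 with algebraic multiplicity 2.
Eigenvector v = (0,-1); generalized eigenvector w with (A-λI)w=v is (1,-2).
General solution: e^(2t)[c_1·v + c_2·(t·v + w)].

x(t) = c_2e^(2t), z(t) = -c_1e^(2t) - c_2te^(2t) - 2c_2e^(2t)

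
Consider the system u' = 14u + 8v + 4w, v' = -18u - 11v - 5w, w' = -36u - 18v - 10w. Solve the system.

u(t) = c_1e^(-2t) - 2c_2e^(-4t), v(t) = -2c_1e^(-2t) + 3c_2e^(-4t) + c_3e^(-t), w(t) = 3c_2e^(-4t) - 2c_3e^(-t)

Coefficient matrix A = [[14, 8, 4], [-18, -11, -5], [-36, -18, -10]].
det(A - λI) = 0 gives eigenvalues λ = -2, -4, -1.
For λ=-2: eigenvector (1,-2,0).
For λ=-4: eigenvector (-2,3,3).
For λ=-1: eigenvector (0,1,-2).
General solution: c_1e^(-2t)(1,-2,0) + c_2e^(-4t)(-2,3,3) + c_3e^(-t)(0,1,-2).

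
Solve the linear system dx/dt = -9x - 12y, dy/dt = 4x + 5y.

Coefficient matrix A = [[-9, -12], [4, 5]].
Characteristic polynomial det(A - λI) = λ^2 + 4λ + 3 = 0.
Eigenvalues λ = -1, -3.
For λ=-1: (A-λI) row 1 is [-8, -12], so an eigenvector is (-3, 2).
For λ=-3: (A-λI) row 1 is [-6, -12], so an eigenvector is (2, -1).
General solution: K_1e^(-t)(-3,2) + K_2e^(-3t)(2,-1).

x(t) = -3K_1e^(-t) + 2K_2e^(-3t), y(t) = 2K_1e^(-t) - K_2e^(-3t)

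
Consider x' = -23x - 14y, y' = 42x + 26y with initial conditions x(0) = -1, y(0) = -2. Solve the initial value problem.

x(t) = 7e^(5t) - 8e^(-2t), y(t) = -14e^(5t) + 12e^(-2t)

Coefficient matrix A = [[-23, -14], [42, 26]].
Characteristic polynomial det(A - λI) = λ^2 - 3λ - 10 = 0.
Eigenvalues λ = -2, 5.
For λ=-2: (A-λI) row 1 is [-21, -14], so an eigenvector is (-2, 3).
For λ=5: (A-λI) row 1 is [-28, -14], so an eigenvector is (-1, 2).
General solution: K_1e^(-2t)(-2,3) + K_2e^(5t)(-1,2).
Applying x(0)=-1, y(0)=-2 gives K_1=4, K_2=-7.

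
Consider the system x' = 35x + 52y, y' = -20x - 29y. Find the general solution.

x(t) = -2c_1e^(3t)sin(4t) + 3c_1e^(3t)cos(4t) + 3c_2e^(3t)sin(4t) + 2c_2e^(3t)cos(4t), y(t) = c_1e^(3t)sin(4t) - 2c_1e^(3t)cos(4t) - 2c_2e^(3t)sin(4t) - c_2e^(3t)cos(4t)

Coefficient matrix A = [[35, 52], [-20, -29]].
Characteristic polynomial det(A - λI) = λ^2 - 6λ + 25 = 0.
Eigenvalues λ = 3 ± 4i (complex conjugate pair).
For λ=3+4i: an eigenvector is (3,-2) - i(-2,1) = (3 + 2i, -2 - i).
A real fundamental pair from Re and Im of e^((3+4i)t)v: X_1 = e^(3t)(cos(4t)·(3,-2) + sin(4t)·(-2,1)), X_2 = e^(3t)(sin(4t)·(3,-2) - cos(4t)·(-2,1)).
General solution: c_1X_1 + c_2X_2.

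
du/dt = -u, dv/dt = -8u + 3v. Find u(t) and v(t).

u(t) = -K_2e^(-t), v(t) = K_1e^(3t) - 2K_2e^(-t)

Coefficient matrix A = [[-1, 0], [-8, 3]].
Characteristic polynomial det(A - λI) = λ^2 - 2λ - 3 = 0.
Eigenvalues λ = 3, -1.
For λ=3: (A-λI) row 1 is [-4, 0], so an eigenvector is (0, 1).
For λ=-1: (A-λI) row 2 is [-8, 4], so an eigenvector is (-1, -2).
General solution: K_1e^(3t)(0,1) + K_2e^(-t)(-1,-2).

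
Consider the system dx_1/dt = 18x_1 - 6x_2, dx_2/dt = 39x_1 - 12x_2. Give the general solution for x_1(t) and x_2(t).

Coefficient matrix A = [[18, -6], [39, -12]].
Characteristic polynomial det(A - λI) = λ^2 - 6λ + 18 = 0.
Eigenvalues λ = 3 ± 3i (complex conjugate pair).
For λ=3+3i: an eigenvector is (-1,-2) - i(-1,-3) = (-1 + i, -2 + 3i).
A real fundamental pair from Re and Im of e^((3+3i)t)v: X_1 = e^(3t)(cos(3t)·(-1,-2) + sin(3t)·(-1,-3)), X_2 = e^(3t)(sin(3t)·(-1,-2) - cos(3t)·(-1,-3)).
General solution: K_1X_1 + K_2X_2.

x_1(t) = -K_1e^(3t)sin(3t) - K_1e^(3t)cos(3t) - K_2e^(3t)sin(3t) + K_2e^(3t)cos(3t), x_2(t) = -3K_1e^(3t)sin(3t) - 2K_1e^(3t)cos(3t) - 2K_2e^(3t)sin(3t) + 3K_2e^(3t)cos(3t)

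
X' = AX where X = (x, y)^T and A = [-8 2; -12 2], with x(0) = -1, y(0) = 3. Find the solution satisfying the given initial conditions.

x(t) = 5e^(-2t) - 6e^(-4t), y(t) = 15e^(-2t) - 12e^(-4t)

Coefficient matrix A = [[-8, 2], [-12, 2]].
Characteristic polynomial det(A - λI) = λ^2 + 6λ + 8 = 0.
Eigenvalues λ = -2, -4.
For λ=-2: (A-λI) row 1 is [-6, 2], so an eigenvector is (-1, -3).
For λ=-4: (A-λI) row 1 is [-4, 2], so an eigenvector is (1, 2).
General solution: C_1e^(-2t)(-1,-3) + C_2e^(-4t)(1,2).
Applying x(0)=-1, y(0)=3 gives C_1=-5, C_2=-6.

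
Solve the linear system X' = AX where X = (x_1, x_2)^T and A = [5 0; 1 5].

Coefficient matrix A = [[5, 0], [1, 5]].
Characteristic polynomial det(A - λI) = λ^2 - 10λ + 25 = 0.
Single eigenvalue λ = 5 with algebraic multiplicity 2.
Eigenvector v = (0,1); generalized eigenvector w with (A-λI)w=v is (1,2).
General solution: e^(5t)[c_1·v + c_2·(t·v + w)].

x_1(t) = c_2e^(5t), x_2(t) = c_1e^(5t) + c_2te^(5t) + 2c_2e^(5t)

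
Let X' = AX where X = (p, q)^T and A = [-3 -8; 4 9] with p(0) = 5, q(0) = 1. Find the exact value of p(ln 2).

-200

A = [[-3,-8],[4,9]]; eigenvalues λ = 1, 5.
Eigenvectors: (2,-1) for λ=1, (1,-1) for λ=5.
From the initial condition, c_1 = 6, c_2 = -7.
p(ln 2) = (6)(2^1)(2) + (-7)(2^5)(1) = -200.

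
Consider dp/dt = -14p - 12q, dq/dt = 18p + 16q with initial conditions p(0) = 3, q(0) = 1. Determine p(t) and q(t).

Coefficient matrix A = [[-14, -12], [18, 16]].
Characteristic polynomial det(A - λI) = λ^2 - 2λ - 8 = 0.
Eigenvalues λ = -2, 4.
For λ=-2: (A-λI) row 1 is [-12, -12], so an eigenvector is (-1, 1).
For λ=4: (A-λI) row 1 is [-18, -12], so an eigenvector is (2, -3).
General solution: K_1e^(-2t)(-1,1) + K_2e^(4t)(2,-3).
Applying p(0)=3, q(0)=1 gives K_1=-11, K_2=-4.

p(t) = -8e^(4t) + 11e^(-2t), q(t) = 12e^(4t) - 11e^(-2t)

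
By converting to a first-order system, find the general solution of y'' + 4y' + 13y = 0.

y(t) = C_1e^(-2t)cos(3t) + C_2e^(-2t)sin(3t)

Let x_1 = y, x_2 = y'. Then x_1' = x_2 and x_2' = -13x_1 - 4x_2.
A = [[0,1],[-13,-4]]; det(A-λI) = λ^2 + 4λ + 13.
Eigenvalues λ = -2 ± 3i.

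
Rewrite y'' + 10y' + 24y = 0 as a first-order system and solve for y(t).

y(t) = K_1e^(-6t) + K_2e^(-4t)

Let x_1 = y, x_2 = y'. Then x_1' = x_2 and x_2' = -24x_1 - 10x_2.
A = [[0,1],[-24,-10]]; det(A-λI) = λ^2 + 10λ + 24.
Eigenvalues λ = -6, -4 with eigenvectors (1,-6), (1,-4).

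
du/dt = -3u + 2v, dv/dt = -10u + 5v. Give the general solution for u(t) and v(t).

Coefficient matrix A = [[-3, 2], [-10, 5]].
Characteristic polynomial det(A - λI) = λ^2 - 2λ + 5 = 0.
Eigenvalues λ = 1 ± 2i (complex conjugate pair).
For λ=1+2i: an eigenvector is (-1,-2) - i(0,1) = (-1, -2 - i).
A real fundamental pair from Re and Im of e^((1+2i)t)v: X_1 = e^(t)(cos(2t)·(-1,-2) + sin(2t)·(0,1)), X_2 = e^(t)(sin(2t)·(-1,-2) - cos(2t)·(0,1)).
General solution: c_1X_1 + c_2X_2.

u(t) = -c_1e^(t)cos(2t) - c_2e^(t)sin(2t), v(t) = c_1e^(t)sin(2t) - 2c_1e^(t)cos(2t) - 2c_2e^(t)sin(2t) - c_2e^(t)cos(2t)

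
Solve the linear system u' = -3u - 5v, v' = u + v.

Coefficient matrix A = [[-3, -5], [1, 1]].
Characteristic polynomial det(A - λI) = λ^2 + 2λ + 2 = 0.
Eigenvalues λ = -1 ± i (complex conjugate pair).
For λ=-1+i: an eigenvector is (-1,0) - i(2,-1) = (-1 - 2i, 0 + i).
A real fundamental pair from Re and Im of e^((-1+i)t)v: X_1 = e^(-t)(cos(t)·(-1,0) + sin(t)·(2,-1)), X_2 = e^(-t)(sin(t)·(-1,0) - cos(t)·(2,-1)).
General solution: c_1X_1 + c_2X_2.

u(t) = 2c_1e^(-t)sin(t) - c_1e^(-t)cos(t) - c_2e^(-t)sin(t) - 2c_2e^(-t)cos(t), v(t) = -c_1e^(-t)sin(t) + c_2e^(-t)cos(t)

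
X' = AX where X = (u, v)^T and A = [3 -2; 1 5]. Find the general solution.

Coefficient matrix A = [[3, -2], [1, 5]].
Characteristic polynomial det(A - λI) = λ^2 - 8λ + 17 = 0.
Eigenvalues λ = 4 ± i (complex conjugate pair).
For λ=4+i: an eigenvector is (-1,1) - i(-1,0) = (-1 + i, 1).
A real fundamental pair from Re and Im of e^((4+i)t)v: X_1 = e^(4t)(cos(t)·(-1,1) + sin(t)·(-1,0)), X_2 = e^(4t)(sin(t)·(-1,1) - cos(t)·(-1,0)).
General solution: K_1X_1 + K_2X_2.

u(t) = -K_1e^(4t)sin(t) - K_1e^(4t)cos(t) - K_2e^(4t)sin(t) + K_2e^(4t)cos(t), v(t) = K_1e^(4t)cos(t) + K_2e^(4t)sin(t)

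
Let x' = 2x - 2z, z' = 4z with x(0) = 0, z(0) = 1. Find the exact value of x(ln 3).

A = [[2,-2],[0,4]]; eigenvalues λ = 4, 2.
Eigenvectors: (1,-1) for λ=4, (-1,0) for λ=2.
From the initial condition, c_1 = -1, c_2 = -1.
x(ln 3) = (-1)(3^4)(1) + (-1)(3^2)(-1) = -72.

-72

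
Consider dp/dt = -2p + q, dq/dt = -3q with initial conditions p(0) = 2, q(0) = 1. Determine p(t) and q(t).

Coefficient matrix A = [[-2, 1], [0, -3]].
Characteristic polynomial det(A - λI) = λ^2 + 5λ + 6 = 0.
Eigenvalues λ = -2, -3.
For λ=-2: (A-λI) row 1 is [0, 1], so an eigenvector is (1, 0).
For λ=-3: (A-λI) row 1 is [1, 1], so an eigenvector is (-1, 1).
General solution: C_1e^(-2t)(1,0) + C_2e^(-3t)(-1,1).
Applying p(0)=2, q(0)=1 gives C_1=3, C_2=1.

p(t) = 3e^(-2t) - e^(-3t), q(t) = e^(-3t)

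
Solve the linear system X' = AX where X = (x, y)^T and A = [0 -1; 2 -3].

x(t) = -C_1e^(-2t) + C_2e^(-t), y(t) = -2C_1e^(-2t) + C_2e^(-t)

Coefficient matrix A = [[0, -1], [2, -3]].
Characteristic polynomial det(A - λI) = λ^2 + 3λ + 2 = 0.
Eigenvalues λ = -2, -1.
For λ=-2: (A-λI) row 1 is [2, -1], so an eigenvector is (-1, -2).
For λ=-1: (A-λI) row 1 is [1, -1], so an eigenvector is (1, 1).
General solution: C_1e^(-2t)(-1,-2) + C_2e^(-t)(1,1).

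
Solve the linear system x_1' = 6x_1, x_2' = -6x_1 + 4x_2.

Coefficient matrix A = [[6, 0], [-6, 4]].
Characteristic polynomial det(A - λI) = λ^2 - 10λ + 24 = 0.
Eigenvalues λ = 4, 6.
For λ=4: (A-λI) row 1 is [2, 0], so an eigenvector is (0, 1).
For λ=6: (A-λI) row 2 is [-6, -2], so an eigenvector is (-1, 3).
General solution: K_1e^(4t)(0,1) + K_2e^(6t)(-1,3).

x_1(t) = -K_2e^(6t), x_2(t) = K_1e^(4t) + 3K_2e^(6t)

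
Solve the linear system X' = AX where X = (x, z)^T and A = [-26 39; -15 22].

x(t) = -2C_1e^(-2t)sin(3t) - 3C_1e^(-2t)cos(3t) - 3C_2e^(-2t)sin(3t) + 2C_2e^(-2t)cos(3t), z(t) = -C_1e^(-2t)sin(3t) - 2C_1e^(-2t)cos(3t) - 2C_2e^(-2t)sin(3t) + C_2e^(-2t)cos(3t)

Coefficient matrix A = [[-26, 39], [-15, 22]].
Characteristic polynomial det(A - λI) = λ^2 + 4λ + 13 = 0.
Eigenvalues λ = -2 ± 3i (complex conjugate pair).
For λ=-2+3i: an eigenvector is (-3,-2) - i(-2,-1) = (-3 + 2i, -2 + i).
A real fundamental pair from Re and Im of e^((-2+3i)t)v: X_1 = e^(-2t)(cos(3t)·(-3,-2) + sin(3t)·(-2,-1)), X_2 = e^(-2t)(sin(3t)·(-3,-2) - cos(3t)·(-2,-1)).
General solution: C_1X_1 + C_2X_2.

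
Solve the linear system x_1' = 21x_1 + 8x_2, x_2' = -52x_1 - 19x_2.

Coefficient matrix A = [[21, 8], [-52, -19]].
Characteristic polynomial det(A - λI) = λ^2 - 2λ + 17 = 0.
Eigenvalues λ = 1 ± 4i (complex conjugate pair).
For λ=1+4i: an eigenvector is (-1,2) - i(-1,3) = (-1 + i, 2 - 3i).
A real fundamental pair from Re and Im of e^((1+4i)t)v: X_1 = e^(t)(cos(4t)·(-1,2) + sin(4t)·(-1,3)), X_2 = e^(t)(sin(4t)·(-1,2) - cos(4t)·(-1,3)).
General solution: K_1X_1 + K_2X_2.

x_1(t) = -K_1e^(t)sin(4t) - K_1e^(t)cos(4t) - K_2e^(t)sin(4t) + K_2e^(t)cos(4t), x_2(t) = 3K_1e^(t)sin(4t) + 2K_1e^(t)cos(4t) + 2K_2e^(t)sin(4t) - 3K_2e^(t)cos(4t)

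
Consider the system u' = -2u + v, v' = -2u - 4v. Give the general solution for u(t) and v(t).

Coefficient matrix A = [[-2, 1], [-2, -4]].
Characteristic polynomial det(A - λI) = λ^2 + 6λ + 10 = 0.
Eigenvalues λ = -3 ± i (complex conjugate pair).
For λ=-3+i: an eigenvector is (-1,1) - i(0,1) = (-1, 1 - i).
A real fundamental pair from Re and Im of e^((-3+i)t)v: X_1 = e^(-3t)(cos(t)·(-1,1) + sin(t)·(0,1)), X_2 = e^(-3t)(sin(t)·(-1,1) - cos(t)·(0,1)).
General solution: c_1X_1 + c_2X_2.

u(t) = -c_1e^(-3t)cos(t) - c_2e^(-3t)sin(t), v(t) = c_1e^(-3t)sin(t) + c_1e^(-3t)cos(t) + c_2e^(-3t)sin(t) - c_2e^(-3t)cos(t)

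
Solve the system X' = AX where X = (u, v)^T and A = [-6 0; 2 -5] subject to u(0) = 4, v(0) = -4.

Coefficient matrix A = [[-6, 0], [2, -5]].
Characteristic polynomial det(A - λI) = λ^2 + 11λ + 30 = 0.
Eigenvalues λ = -5, -6.
For λ=-5: (A-λI) row 1 is [-1, 0], so an eigenvector is (0, 1).
For λ=-6: (A-λI) row 2 is [2, 1], so an eigenvector is (-1, 2).
General solution: c_1e^(-5t)(0,1) + c_2e^(-6t)(-1,2).
Applying u(0)=4, v(0)=-4 gives c_1=4, c_2=-4.

u(t) = 4e^(-6t), v(t) = 4e^(-5t) - 8e^(-6t)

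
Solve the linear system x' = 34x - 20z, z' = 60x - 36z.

x(t) = 2K_1e^(4t) - K_2e^(-6t), z(t) = 3K_1e^(4t) - 2K_2e^(-6t)

Coefficient matrix A = [[34, -20], [60, -36]].
Characteristic polynomial det(A - λI) = λ^2 + 2λ - 24 = 0.
Eigenvalues λ = 4, -6.
For λ=4: (A-λI) row 1 is [30, -20], so an eigenvector is (2, 3).
For λ=-6: (A-λI) row 1 is [40, -20], so an eigenvector is (-1, -2).
General solution: K_1e^(4t)(2,3) + K_2e^(-6t)(-1,-2).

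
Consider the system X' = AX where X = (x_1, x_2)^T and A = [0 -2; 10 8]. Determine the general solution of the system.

Coefficient matrix A = [[0, -2], [10, 8]].
Characteristic polynomial det(A - λI) = λ^2 - 8λ + 20 = 0.
Eigenvalues λ = 4 ± 2i (complex conjugate pair).
For λ=4+2i: an eigenvector is (0,-1) - i(1,-2) = (0 - i, -1 + 2i).
A real fundamental pair from Re and Im of e^((4+2i)t)v: X_1 = e^(4t)(cos(2t)·(0,-1) + sin(2t)·(1,-2)), X_2 = e^(4t)(sin(2t)·(0,-1) - cos(2t)·(1,-2)).
General solution: c_1X_1 + c_2X_2.

x_1(t) = c_1e^(4t)sin(2t) - c_2e^(4t)cos(2t), x_2(t) = -2c_1e^(4t)sin(2t) - c_1e^(4t)cos(2t) - c_2e^(4t)sin(2t) + 2c_2e^(4t)cos(2t)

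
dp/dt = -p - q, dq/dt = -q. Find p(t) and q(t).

Coefficient matrix A = [[-1, -1], [0, -1]].
Characteristic polynomial det(A - λI) = λ^2 + 2λ + 1 = 0.
Single eigenvalue λ = -1 with algebraic multiplicity 2.
Eigenvector v = (1,0); generalized eigenvector w with (A-λI)w=v is (-1,-1).
General solution: e^(-t)[K_1·v + K_2·(t·v + w)].

p(t) = K_1e^(-t) + K_2te^(-t) - K_2e^(-t), q(t) = -K_2e^(-t)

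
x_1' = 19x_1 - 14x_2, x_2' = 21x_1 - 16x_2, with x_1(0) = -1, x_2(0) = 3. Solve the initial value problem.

Coefficient matrix A = [[19, -14], [21, -16]].
Characteristic polynomial det(A - λI) = λ^2 - 3λ - 10 = 0.
Eigenvalues λ = 5, -2.
For λ=5: (A-λI) row 1 is [14, -14], so an eigenvector is (-1, -1).
For λ=-2: (A-λI) row 1 is [21, -14], so an eigenvector is (2, 3).
General solution: c_1e^(5t)(-1,-1) + c_2e^(-2t)(2,3).
Applying x_1(0)=-1, x_2(0)=3 gives c_1=9, c_2=4.

x_1(t) = -9e^(5t) + 8e^(-2t), x_2(t) = -9e^(5t) + 12e^(-2t)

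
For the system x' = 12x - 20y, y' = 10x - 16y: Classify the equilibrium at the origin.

A = [[12,-20],[10,-16]]; det(A-λI) = λ^2 + 4λ + 8.
λ = -2 ± 2i: negative real part.

stable spiral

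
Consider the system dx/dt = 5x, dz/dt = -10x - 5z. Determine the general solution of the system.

x(t) = K_2e^(5t), z(t) = K_1e^(-5t) - K_2e^(5t)

Coefficient matrix A = [[5, 0], [-10, -5]].
Characteristic polynomial det(A - λI) = λ^2 - 25 = 0.
Eigenvalues λ = -5, 5.
For λ=-5: (A-λI) row 1 is [10, 0], so an eigenvector is (0, 1).
For λ=5: (A-λI) row 2 is [-10, -10], so an eigenvector is (1, -1).
General solution: K_1e^(-5t)(0,1) + K_2e^(5t)(1,-1).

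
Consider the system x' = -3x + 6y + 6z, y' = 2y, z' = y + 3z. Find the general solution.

Coefficient matrix A = [[-3, 6, 6], [0, 2, 0], [0, 1, 3]].
det(A - λI) = 0 gives eigenvalues λ = 2, 3, -3.
For λ=2: eigenvector (0,-1,1).
For λ=3: eigenvector (1,0,1).
For λ=-3: eigenvector (1,0,0).
General solution: K_1e^(2t)(0,-1,1) + K_2e^(3t)(1,0,1) + K_3e^(-3t)(1,0,0).

x(t) = K_2e^(3t) + K_3e^(-3t), y(t) = -K_1e^(2t), z(t) = K_1e^(2t) + K_2e^(3t)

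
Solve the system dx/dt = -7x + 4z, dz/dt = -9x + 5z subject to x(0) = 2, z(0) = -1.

Coefficient matrix A = [[-7, 4], [-9, 5]].
Characteristic polynomial det(A - λI) = λ^2 + 2λ + 1 = 0.
Single eigenvalue λ = -1 with algebraic multiplicity 2.
Eigenvector v = (2,3); generalized eigenvector w with (A-λI)w=v is (1,2).
General solution: e^(-t)[c_1·v + c_2·(t·v + w)].
Applying x(0)=2, z(0)=-1 gives c_1=5, c_2=-8.

x(t) = -16te^(-t) + 2e^(-t), z(t) = -24te^(-t) - e^(-t)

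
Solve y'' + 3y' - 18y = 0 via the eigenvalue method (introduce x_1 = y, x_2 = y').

y(t) = c_1e^(3t) + c_2e^(-6t)

Let x_1 = y, x_2 = y'. Then x_1' = x_2 and x_2' = 18x_1 - 3x_2.
A = [[0,1],[18,-3]]; det(A-λI) = λ^2 + 3λ - 18.
Eigenvalues λ = 3, -6 with eigenvectors (1,3), (1,-6).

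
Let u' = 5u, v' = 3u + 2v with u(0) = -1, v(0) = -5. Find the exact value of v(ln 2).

-48

A = [[5,0],[3,2]]; eigenvalues λ = 2, 5.
Eigenvectors: (0,-1) for λ=2, (1,1) for λ=5.
From the initial condition, c_1 = 4, c_2 = -1.
v(ln 2) = (4)(2^2)(-1) + (-1)(2^5)(1) = -48.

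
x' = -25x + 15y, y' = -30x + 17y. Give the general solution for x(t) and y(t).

Coefficient matrix A = [[-25, 15], [-30, 17]].
Characteristic polynomial det(A - λI) = λ^2 + 8λ + 25 = 0.
Eigenvalues λ = -4 ± 3i (complex conjugate pair).
For λ=-4+3i: an eigenvector is (-1,-1) - i(2,3) = (-1 - 2i, -1 - 3i).
A real fundamental pair from Re and Im of e^((-4+3i)t)v: X_1 = e^(-4t)(cos(3t)·(-1,-1) + sin(3t)·(2,3)), X_2 = e^(-4t)(sin(3t)·(-1,-1) - cos(3t)·(2,3)).
General solution: K_1X_1 + K_2X_2.

x(t) = 2K_1e^(-4t)sin(3t) - K_1e^(-4t)cos(3t) - K_2e^(-4t)sin(3t) - 2K_2e^(-4t)cos(3t), y(t) = 3K_1e^(-4t)sin(3t) - K_1e^(-4t)cos(3t) - K_2e^(-4t)sin(3t) - 3K_2e^(-4t)cos(3t)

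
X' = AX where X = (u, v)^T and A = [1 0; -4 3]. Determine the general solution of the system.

Coefficient matrix A = [[1, 0], [-4, 3]].
Characteristic polynomial det(A - λI) = λ^2 - 4λ + 3 = 0.
Eigenvalues λ = 1, 3.
For λ=1: (A-λI) row 2 is [-4, 2], so an eigenvector is (1, 2).
For λ=3: (A-λI) row 1 is [-2, 0], so an eigenvector is (0, -1).
General solution: C_1e^(t)(1,2) + C_2e^(3t)(0,-1).

u(t) = C_1e^(t), v(t) = 2C_1e^(t) - C_2e^(3t)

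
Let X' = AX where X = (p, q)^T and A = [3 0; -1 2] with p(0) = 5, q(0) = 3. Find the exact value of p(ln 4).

A = [[3,0],[-1,2]]; eigenvalues λ = 3, 2.
Eigenvectors: (-1,1) for λ=3, (0,-1) for λ=2.
From the initial condition, c_1 = -5, c_2 = -8.
p(ln 4) = (-5)(4^3)(-1) + (-8)(4^2)(0) = 320.

320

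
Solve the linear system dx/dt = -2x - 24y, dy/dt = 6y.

Coefficient matrix A = [[-2, -24], [0, 6]].
Characteristic polynomial det(A - λI) = λ^2 - 4λ - 12 = 0.
Eigenvalues λ = -2, 6.
For λ=-2: (A-λI) row 1 is [0, -24], so an eigenvector is (1, 0).
For λ=6: (A-λI) row 1 is [-8, -24], so an eigenvector is (3, -1).
General solution: C_1e^(-2t)(1,0) + C_2e^(6t)(3,-1).

x(t) = C_1e^(-2t) + 3C_2e^(6t), y(t) = -C_2e^(6t)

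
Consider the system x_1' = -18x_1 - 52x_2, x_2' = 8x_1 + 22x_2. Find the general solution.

x_1(t) = 3C_1e^(2t)sin(4t) + 2C_1e^(2t)cos(4t) + 2C_2e^(2t)sin(4t) - 3C_2e^(2t)cos(4t), x_2(t) = -C_1e^(2t)sin(4t) - C_1e^(2t)cos(4t) - C_2e^(2t)sin(4t) + C_2e^(2t)cos(4t)

Coefficient matrix A = [[-18, -52], [8, 22]].
Characteristic polynomial det(A - λI) = λ^2 - 4λ + 20 = 0.
Eigenvalues λ = 2 ± 4i (complex conjugate pair).
For λ=2+4i: an eigenvector is (2,-1) - i(3,-1) = (2 - 3i, -1 + i).
A real fundamental pair from Re and Im of e^((2+4i)t)v: X_1 = e^(2t)(cos(4t)·(2,-1) + sin(4t)·(3,-1)), X_2 = e^(2t)(sin(4t)·(2,-1) - cos(4t)·(3,-1)).
General solution: C_1X_1 + C_2X_2.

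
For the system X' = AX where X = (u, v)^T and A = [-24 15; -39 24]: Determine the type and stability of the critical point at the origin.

A = [[-24,15],[-39,24]]; det(A-λI) = λ^2 + 9.
λ = 0 ± 3i: zero real part.

center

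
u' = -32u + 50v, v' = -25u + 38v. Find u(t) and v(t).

Coefficient matrix A = [[-32, 50], [-25, 38]].
Characteristic polynomial det(A - λI) = λ^2 - 6λ + 34 = 0.
Eigenvalues λ = 3 ± 5i (complex conjugate pair).
For λ=3+5i: an eigenvector is (1,1) - i(3,2) = (1 - 3i, 1 - 2i).
A real fundamental pair from Re and Im of e^((3+5i)t)v: X_1 = e^(3t)(cos(5t)·(1,1) + sin(5t)·(3,2)), X_2 = e^(3t)(sin(5t)·(1,1) - cos(5t)·(3,2)).
General solution: c_1X_1 + c_2X_2.

u(t) = 3c_1e^(3t)sin(5t) + c_1e^(3t)cos(5t) + c_2e^(3t)sin(5t) - 3c_2e^(3t)cos(5t), v(t) = 2c_1e^(3t)sin(5t) + c_1e^(3t)cos(5t) + c_2e^(3t)sin(5t) - 2c_2e^(3t)cos(5t)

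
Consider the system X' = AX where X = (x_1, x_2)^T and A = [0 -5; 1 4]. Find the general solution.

x_1(t) = -C_1e^(2t)sin(t) - 2C_1e^(2t)cos(t) - 2C_2e^(2t)sin(t) + C_2e^(2t)cos(t), x_2(t) = C_1e^(2t)cos(t) + C_2e^(2t)sin(t)

Coefficient matrix A = [[0, -5], [1, 4]].
Characteristic polynomial det(A - λI) = λ^2 - 4λ + 5 = 0.
Eigenvalues λ = 2 ± i (complex conjugate pair).
For λ=2+i: an eigenvector is (-2,1) - i(-1,0) = (-2 + i, 1).
A real fundamental pair from Re and Im of e^((2+i)t)v: X_1 = e^(2t)(cos(t)·(-2,1) + sin(t)·(-1,0)), X_2 = e^(2t)(sin(t)·(-2,1) - cos(t)·(-1,0)).
General solution: C_1X_1 + C_2X_2.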